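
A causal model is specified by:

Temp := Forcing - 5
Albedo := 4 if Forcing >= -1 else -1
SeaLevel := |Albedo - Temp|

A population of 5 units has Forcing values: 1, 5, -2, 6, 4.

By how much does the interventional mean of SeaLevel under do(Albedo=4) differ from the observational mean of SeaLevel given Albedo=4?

1.2

Under do(Albedo=4), Albedo's equation is replaced by Albedo=4 for every unit. Per-unit SeaLevel: 8, 4, 11, 3, 5. Mean = 6.2.
Conditioning on Albedo=4 selects the 4 unit(s) with Forcing ∈ {1, 5, 6, 4}. Their SeaLevel values: 8, 4, 3, 5. Mean = 5.
Difference = 6.2 − 5 = 1.2.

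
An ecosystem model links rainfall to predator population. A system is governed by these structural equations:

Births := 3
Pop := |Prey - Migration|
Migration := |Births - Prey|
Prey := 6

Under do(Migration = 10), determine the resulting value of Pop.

The intervention breaks the incoming arrows to Migration: Migration := |Births - Prey| no longer applies, and Migration = 10.
Pop = |Prey - Migration|  [with Prey=6, Migration=10]  = 4

4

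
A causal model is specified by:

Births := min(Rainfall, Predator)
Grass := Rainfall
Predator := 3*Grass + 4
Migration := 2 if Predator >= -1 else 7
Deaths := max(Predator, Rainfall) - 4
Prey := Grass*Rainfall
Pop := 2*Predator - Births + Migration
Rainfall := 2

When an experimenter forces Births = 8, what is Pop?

do(Births=8) replaces the equation Births := min(Rainfall, Predator) with the constant Births = 8.
Grass = Rainfall  [with Rainfall=2]  = 2
Predator = 3*Grass + 4  [with Grass=2]  = 10
Migration = 2 if Predator >= -1 else 7  [with Predator=10]  = 2
Pop = 2*Predator - Births + Migration  [with Predator=10, Births=8, Migration=2]  = 14

14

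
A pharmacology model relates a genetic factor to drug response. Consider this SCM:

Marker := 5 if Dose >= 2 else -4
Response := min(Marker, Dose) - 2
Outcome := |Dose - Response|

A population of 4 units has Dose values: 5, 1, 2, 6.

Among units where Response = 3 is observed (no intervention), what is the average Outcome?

Conditioning on Response=3 selects the 2 unit(s) with Dose ∈ {5, 6}. Their Outcome values: 2, 3. Mean = 2.5.

2.5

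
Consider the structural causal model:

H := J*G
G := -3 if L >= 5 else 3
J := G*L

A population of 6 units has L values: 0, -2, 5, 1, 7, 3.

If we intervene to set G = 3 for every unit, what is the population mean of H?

Under do(G=3), G's equation is replaced by G=3 for every unit. Per-unit H: 0, -18, 45, 9, 63, 27. Mean = 21.

21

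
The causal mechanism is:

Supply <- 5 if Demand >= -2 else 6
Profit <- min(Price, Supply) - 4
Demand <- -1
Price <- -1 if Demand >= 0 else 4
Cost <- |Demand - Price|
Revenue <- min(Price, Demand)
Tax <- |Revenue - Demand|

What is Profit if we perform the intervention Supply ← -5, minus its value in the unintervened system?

The intervention breaks the incoming arrows to Supply: Supply <- 5 if Demand >= -2 else 6 no longer applies, and Supply = -5.
Price = -1 if Demand >= 0 else 4  [with Demand=-1]  = 4
Profit = min(Price, Supply) - 4  [with Price=4, Supply=-5]  = -9
Without intervention: Price = -1 if Demand >= 0 else 4  [with Demand=-1]  = 4; Supply = 5 if Demand >= -2 else 6  [with Demand=-1]  = 5; Profit = min(Price, Supply) - 4  [with Price=4, Supply=5]  = 0.
Change = -9 − 0 = -9.

-9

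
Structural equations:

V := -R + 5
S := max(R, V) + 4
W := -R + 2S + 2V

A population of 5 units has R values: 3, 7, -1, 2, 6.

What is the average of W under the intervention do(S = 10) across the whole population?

19.8

Under do(S=10), S's equation is replaced by S=10 for every unit. Per-unit W: 21, 9, 33, 24, 12. Mean = 19.8.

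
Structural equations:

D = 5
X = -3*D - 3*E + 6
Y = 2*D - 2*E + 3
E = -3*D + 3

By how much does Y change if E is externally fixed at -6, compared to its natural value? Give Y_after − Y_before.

The intervention breaks the incoming arrows to E: E = -3*D + 3 no longer applies, and E = -6.
Y = 2*D - 2*E + 3  [with D=5, E=-6]  = 25
Without intervention: E = -3*D + 3  [with D=5]  = -12; Y = 2*D - 2*E + 3  [with D=5, E=-12]  = 37.
Change = 25 − 37 = -12.

-12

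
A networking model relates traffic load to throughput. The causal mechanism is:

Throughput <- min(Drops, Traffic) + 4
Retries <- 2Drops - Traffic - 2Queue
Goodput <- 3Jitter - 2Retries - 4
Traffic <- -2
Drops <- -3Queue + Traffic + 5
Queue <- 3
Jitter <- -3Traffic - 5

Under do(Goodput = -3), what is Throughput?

-2

Intervening sets Goodput = -3 and removes its equation (Goodput <- 3Jitter - 2Retries - 4).
Since Throughput is not a descendant of the intervened variable, it is unaffected.
Drops = -3Queue + Traffic + 5  [with Queue=3, Traffic=-2]  = -6
Throughput = min(Drops, Traffic) + 4  [with Drops=-6, Traffic=-2]  = -2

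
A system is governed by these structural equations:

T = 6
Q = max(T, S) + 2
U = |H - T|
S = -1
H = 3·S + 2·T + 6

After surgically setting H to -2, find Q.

do(H=-2) replaces the equation H = 3·S + 2·T + 6 with the constant H = -2.
Q is not downstream of the intervention, so its value is determined by the original equations.
Q = max(T, S) + 2  [with T=6, S=-1]  = 8

8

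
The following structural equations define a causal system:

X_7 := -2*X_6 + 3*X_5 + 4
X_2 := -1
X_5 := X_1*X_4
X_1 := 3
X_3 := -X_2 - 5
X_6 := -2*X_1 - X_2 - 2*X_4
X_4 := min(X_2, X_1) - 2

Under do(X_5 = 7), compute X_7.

23

Under do(X_5=7), the mechanism X_5 := X_1*X_4 is discarded; X_5 is fixed at 7.
X_4 = min(X_2, X_1) - 2  [with X_2=-1, X_1=3]  = -3
X_6 = -2*X_1 - X_2 - 2*X_4  [with X_1=3, X_2=-1, X_4=-3]  = 1
X_7 = -2*X_6 + 3*X_5 + 4  [with X_6=1, X_5=7]  = 23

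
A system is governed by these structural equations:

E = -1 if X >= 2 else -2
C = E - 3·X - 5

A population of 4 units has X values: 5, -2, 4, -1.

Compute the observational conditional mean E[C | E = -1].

Conditioning on E=-1 selects the 2 unit(s) with X ∈ {5, 4}. Their C values: -21, -18. Mean = -19.5.

-19.5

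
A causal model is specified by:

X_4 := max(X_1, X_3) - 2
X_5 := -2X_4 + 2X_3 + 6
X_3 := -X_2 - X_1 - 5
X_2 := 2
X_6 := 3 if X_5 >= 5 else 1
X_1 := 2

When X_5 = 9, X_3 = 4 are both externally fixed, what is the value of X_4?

2

Under do(X_5 = 9, X_3 = 4), each intervened variable's structural equation is replaced by its fixed value.
X_4 = max(X_1, X_3) - 2  [with X_1=2, X_3=4]  = 2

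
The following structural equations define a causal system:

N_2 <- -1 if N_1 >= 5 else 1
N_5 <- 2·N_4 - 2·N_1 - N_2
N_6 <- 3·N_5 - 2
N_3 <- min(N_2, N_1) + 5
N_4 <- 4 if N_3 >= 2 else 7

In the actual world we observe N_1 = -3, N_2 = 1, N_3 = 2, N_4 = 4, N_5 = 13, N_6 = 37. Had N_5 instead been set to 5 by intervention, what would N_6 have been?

The intervention breaks the incoming arrows to N_5: N_5 <- 2·N_4 - 2·N_1 - N_2 no longer applies, and N_5 = 5.
N_6 = 3·N_5 - 2  [with N_5=5]  = 13

13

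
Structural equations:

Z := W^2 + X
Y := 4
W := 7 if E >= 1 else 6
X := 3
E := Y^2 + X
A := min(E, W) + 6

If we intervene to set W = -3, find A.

3

Intervening sets W = -3 and removes its equation (W := 7 if E >= 1 else 6).
E = Y^2 + X  [with Y=4, X=3]  = 19
A = min(E, W) + 6  [with E=19, W=-3]  = 3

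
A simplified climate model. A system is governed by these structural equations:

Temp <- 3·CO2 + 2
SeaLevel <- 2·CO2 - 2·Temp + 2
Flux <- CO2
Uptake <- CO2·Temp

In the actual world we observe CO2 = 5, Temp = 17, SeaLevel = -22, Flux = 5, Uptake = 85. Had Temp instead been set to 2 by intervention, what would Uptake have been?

do(Temp=2) replaces the equation Temp <- 3·CO2 + 2 with the constant Temp = 2.
Uptake = CO2·Temp  [with CO2=5, Temp=2]  = 10

10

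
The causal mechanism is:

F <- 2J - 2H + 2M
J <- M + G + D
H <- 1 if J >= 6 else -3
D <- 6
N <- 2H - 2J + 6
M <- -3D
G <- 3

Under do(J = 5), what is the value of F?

-20

Under do(J=5), the mechanism J <- M + G + D is discarded; J is fixed at 5.
M = -3D  [with D=6]  = -18
H = 1 if J >= 6 else -3  [with J=5]  = -3
F = 2J - 2H + 2M  [with J=5, H=-3, M=-18]  = -20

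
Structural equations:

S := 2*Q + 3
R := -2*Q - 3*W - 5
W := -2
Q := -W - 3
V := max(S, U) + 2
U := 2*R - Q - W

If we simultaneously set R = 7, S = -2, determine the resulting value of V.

19

Setting R = 7, S = -2 by intervention discards those variables' equations.
Q = -W - 3  [with W=-2]  = -1
U = 2*R - Q - W  [with R=7, Q=-1, W=-2]  = 17
V = max(S, U) + 2  [with S=-2, U=17]  = 19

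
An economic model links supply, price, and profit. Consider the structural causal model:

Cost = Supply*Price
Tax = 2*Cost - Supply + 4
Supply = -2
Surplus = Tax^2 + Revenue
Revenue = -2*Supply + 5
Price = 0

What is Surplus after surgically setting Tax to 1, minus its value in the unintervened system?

The intervention breaks the incoming arrows to Tax: Tax = 2*Cost - Supply + 4 no longer applies, and Tax = 1.
Revenue = -2*Supply + 5  [with Supply=-2]  = 9
Surplus = Tax^2 + Revenue  [with Tax=1, Revenue=9]  = 10
Without intervention: Cost = Supply*Price  [with Supply=-2, Price=0]  = 0; Revenue = -2*Supply + 5  [with Supply=-2]  = 9; Tax = 2*Cost - Supply + 4  [with Cost=0, Supply=-2]  = 6; Surplus = Tax^2 + Revenue  [with Tax=6, Revenue=9]  = 45.
Change = 10 − 45 = -35.

-35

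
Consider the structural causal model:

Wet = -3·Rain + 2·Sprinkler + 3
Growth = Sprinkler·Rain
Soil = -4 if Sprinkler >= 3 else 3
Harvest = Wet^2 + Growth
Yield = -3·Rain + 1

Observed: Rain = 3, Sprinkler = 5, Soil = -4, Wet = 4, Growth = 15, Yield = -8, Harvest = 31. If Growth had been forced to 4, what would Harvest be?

Under do(Growth=4), the mechanism Growth = Sprinkler·Rain is discarded; Growth is fixed at 4.
Wet = -3·Rain + 2·Sprinkler + 3  [with Rain=3, Sprinkler=5]  = 4
Harvest = Wet^2 + Growth  [with Wet=4, Growth=4]  = 20

20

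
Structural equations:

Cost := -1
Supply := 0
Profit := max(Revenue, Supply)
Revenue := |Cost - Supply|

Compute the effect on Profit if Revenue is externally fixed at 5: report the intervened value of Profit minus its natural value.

4

The intervention breaks the incoming arrows to Revenue: Revenue := |Cost - Supply| no longer applies, and Revenue = 5.
Profit = max(Revenue, Supply)  [with Revenue=5, Supply=0]  = 5
Without intervention: Revenue = |Cost - Supply|  [with Cost=-1, Supply=0]  = 1; Profit = max(Revenue, Supply)  [with Revenue=1, Supply=0]  = 1.
Change = 5 − 1 = 4.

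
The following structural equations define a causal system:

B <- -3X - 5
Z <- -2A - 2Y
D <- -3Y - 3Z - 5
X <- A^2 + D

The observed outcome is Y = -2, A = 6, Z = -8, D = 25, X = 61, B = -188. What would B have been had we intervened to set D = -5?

Under do(D=-5), the mechanism D <- -3Y - 3Z - 5 is discarded; D is fixed at -5.
X = A^2 + D  [with A=6, D=-5]  = 31
B = -3X - 5  [with X=31]  = -98

-98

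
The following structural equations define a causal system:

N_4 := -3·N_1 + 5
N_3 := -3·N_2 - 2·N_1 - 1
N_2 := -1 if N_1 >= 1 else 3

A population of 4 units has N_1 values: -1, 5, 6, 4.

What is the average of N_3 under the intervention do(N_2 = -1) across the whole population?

-5

Under do(N_2=-1), N_2's equation is replaced by N_2=-1 for every unit. Per-unit N_3: 4, -8, -10, -6. Mean = -5.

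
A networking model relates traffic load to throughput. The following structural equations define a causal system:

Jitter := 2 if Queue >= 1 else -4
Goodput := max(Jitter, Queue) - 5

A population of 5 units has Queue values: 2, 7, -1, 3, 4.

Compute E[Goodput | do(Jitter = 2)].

-1.4

Every unit gets Jitter=2 under the intervention. Goodput values become -3, 2, -3, -2, -1; E[Goodput|do(Jitter=2)] = -1.4.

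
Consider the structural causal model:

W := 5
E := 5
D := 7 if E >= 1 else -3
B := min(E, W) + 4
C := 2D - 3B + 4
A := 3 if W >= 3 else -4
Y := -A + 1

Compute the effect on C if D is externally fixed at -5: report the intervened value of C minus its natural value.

-24

do(D=-5) replaces the equation D := 7 if E >= 1 else -3 with the constant D = -5.
B = min(E, W) + 4  [with E=5, W=5]  = 9
C = 2D - 3B + 4  [with D=-5, B=9]  = -33
Without intervention: D = 7 if E >= 1 else -3  [with E=5]  = 7; B = min(E, W) + 4  [with E=5, W=5]  = 9; C = 2D - 3B + 4  [with D=7, B=9]  = -9.
Change = -33 − (-9) = -24.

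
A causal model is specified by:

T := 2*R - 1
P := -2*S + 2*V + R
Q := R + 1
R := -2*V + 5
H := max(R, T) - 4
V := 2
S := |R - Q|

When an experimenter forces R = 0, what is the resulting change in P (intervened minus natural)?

-1

Under do(R=0), the mechanism R := -2*V + 5 is discarded; R is fixed at 0.
Q = R + 1  [with R=0]  = 1
S = |R - Q|  [with R=0, Q=1]  = 1
P = -2*S + 2*V + R  [with S=1, V=2, R=0]  = 2
Without intervention: R = -2*V + 5  [with V=2]  = 1; Q = R + 1  [with R=1]  = 2; S = |R - Q|  [with R=1, Q=2]  = 1; P = -2*S + 2*V + R  [with S=1, V=2, R=1]  = 3.
Change = 2 − 3 = -1.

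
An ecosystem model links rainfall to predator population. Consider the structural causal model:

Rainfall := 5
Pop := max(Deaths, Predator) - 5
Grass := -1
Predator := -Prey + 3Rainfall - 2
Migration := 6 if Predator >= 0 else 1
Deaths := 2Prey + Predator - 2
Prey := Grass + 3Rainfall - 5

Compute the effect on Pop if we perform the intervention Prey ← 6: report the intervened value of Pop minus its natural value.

-3

The intervention breaks the incoming arrows to Prey: Prey := Grass + 3Rainfall - 5 no longer applies, and Prey = 6.
Predator = -Prey + 3Rainfall - 2  [with Prey=6, Rainfall=5]  = 7
Deaths = 2Prey + Predator - 2  [with Prey=6, Predator=7]  = 17
Pop = max(Deaths, Predator) - 5  [with Deaths=17, Predator=7]  = 12
Without intervention: Prey = Grass + 3Rainfall - 5  [with Grass=-1, Rainfall=5]  = 9; Predator = -Prey + 3Rainfall - 2  [with Prey=9, Rainfall=5]  = 4; Deaths = 2Prey + Predator - 2  [with Prey=9, Predator=4]  = 20; Pop = max(Deaths, Predator) - 5  [with Deaths=20, Predator=4]  = 15.
Change = 12 − 15 = -3.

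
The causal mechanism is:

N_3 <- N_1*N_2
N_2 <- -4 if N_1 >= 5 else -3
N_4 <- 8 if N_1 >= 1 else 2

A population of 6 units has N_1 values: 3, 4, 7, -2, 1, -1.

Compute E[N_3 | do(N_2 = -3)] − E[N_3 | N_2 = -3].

-3

Every unit gets N_2=-3 under the intervention. N_3 values become -9, -12, -21, 6, -3, 3; E[N_3|do(N_2=-3)] = -6.
Observing N_2=-3 restricts to units where N_2's equation naturally yields -3: N_1 ∈ {3, 4, -2, 1, -1}. In that subpopulation N_3 = -9, -12, 6, -3, 3, mean -3.
Difference = -6 − (-3) = -3.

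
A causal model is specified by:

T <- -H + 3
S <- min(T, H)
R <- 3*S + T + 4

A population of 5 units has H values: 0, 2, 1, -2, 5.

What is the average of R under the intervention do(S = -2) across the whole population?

Every unit gets S=-2 under the intervention. R values become 1, -1, 0, 3, -4; E[R|do(S=-2)] = -0.2.

-0.2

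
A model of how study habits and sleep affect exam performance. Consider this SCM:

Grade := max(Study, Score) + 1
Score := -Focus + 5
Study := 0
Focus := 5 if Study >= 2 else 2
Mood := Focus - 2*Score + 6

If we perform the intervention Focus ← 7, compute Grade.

do(Focus=7) replaces the equation Focus := 5 if Study >= 2 else 2 with the constant Focus = 7.
Score = -Focus + 5  [with Focus=7]  = -2
Grade = max(Study, Score) + 1  [with Study=0, Score=-2]  = 1

1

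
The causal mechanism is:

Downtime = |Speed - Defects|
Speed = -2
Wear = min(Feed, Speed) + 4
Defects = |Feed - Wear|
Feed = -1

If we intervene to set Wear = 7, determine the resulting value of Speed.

Under do(Wear=7), the mechanism Wear = min(Feed, Speed) + 4 is discarded; Wear is fixed at 7.
Speed is not downstream of the intervention, so its value is determined by the original equations.

-2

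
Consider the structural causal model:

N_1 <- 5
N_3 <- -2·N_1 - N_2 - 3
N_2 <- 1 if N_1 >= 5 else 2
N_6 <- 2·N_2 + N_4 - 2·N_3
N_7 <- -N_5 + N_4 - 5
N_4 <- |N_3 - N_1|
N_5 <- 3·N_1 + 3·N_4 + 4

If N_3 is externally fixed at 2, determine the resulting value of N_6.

1

The intervention breaks the incoming arrows to N_3: N_3 <- -2·N_1 - N_2 - 3 no longer applies, and N_3 = 2.
N_2 = 1 if N_1 >= 5 else 2  [with N_1=5]  = 1
N_4 = |N_3 - N_1|  [with N_3=2, N_1=5]  = 3
N_6 = 2·N_2 + N_4 - 2·N_3  [with N_2=1, N_4=3, N_3=2]  = 1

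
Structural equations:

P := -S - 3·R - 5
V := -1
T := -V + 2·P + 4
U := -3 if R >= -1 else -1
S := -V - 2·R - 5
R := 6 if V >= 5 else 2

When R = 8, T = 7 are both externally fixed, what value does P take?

The joint intervention fixes R = 8, T = 7, removing each variable's own equation.
S = -V - 2·R - 5  [with V=-1, R=8]  = -20
P = -S - 3·R - 5  [with S=-20, R=8]  = -9

-9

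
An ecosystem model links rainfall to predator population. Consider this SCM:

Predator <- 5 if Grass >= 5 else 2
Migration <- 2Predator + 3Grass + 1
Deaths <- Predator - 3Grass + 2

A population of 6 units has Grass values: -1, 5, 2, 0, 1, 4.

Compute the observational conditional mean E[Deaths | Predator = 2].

0.4

E[Deaths|Predator=2] averages over only the 5 units with Predator=2 (Grass = -1, 2, 0, 1, 4): Deaths = 7, -2, 4, 1, -8, mean 0.4.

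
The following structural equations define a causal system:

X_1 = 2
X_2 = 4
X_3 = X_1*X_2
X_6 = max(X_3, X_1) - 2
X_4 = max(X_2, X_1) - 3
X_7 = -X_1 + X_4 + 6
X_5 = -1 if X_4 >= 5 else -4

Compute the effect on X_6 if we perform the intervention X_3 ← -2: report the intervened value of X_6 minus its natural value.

The intervention breaks the incoming arrows to X_3: X_3 = X_1*X_2 no longer applies, and X_3 = -2.
X_6 = max(X_3, X_1) - 2  [with X_3=-2, X_1=2]  = 0
Without intervention: X_3 = X_1*X_2  [with X_1=2, X_2=4]  = 8; X_6 = max(X_3, X_1) - 2  [with X_3=8, X_1=2]  = 6.
Change = 0 − 6 = -6.

-6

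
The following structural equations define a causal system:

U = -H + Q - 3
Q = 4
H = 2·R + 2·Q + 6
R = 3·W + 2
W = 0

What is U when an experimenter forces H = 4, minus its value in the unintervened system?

14

Intervening sets H = 4 and removes its equation (H = 2·R + 2·Q + 6).
U = -H + Q - 3  [with H=4, Q=4]  = -3
Without intervention: R = 3·W + 2  [with W=0]  = 2; H = 2·R + 2·Q + 6  [with R=2, Q=4]  = 18; U = -H + Q - 3  [with H=18, Q=4]  = -17.
Change = -3 − (-17) = 14.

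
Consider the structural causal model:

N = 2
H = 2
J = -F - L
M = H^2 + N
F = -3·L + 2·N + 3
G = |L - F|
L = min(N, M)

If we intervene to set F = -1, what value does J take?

-1

The intervention breaks the incoming arrows to F: F = -3·L + 2·N + 3 no longer applies, and F = -1.
M = H^2 + N  [with H=2, N=2]  = 6
L = min(N, M)  [with N=2, M=6]  = 2
J = -F - L  [with F=-1, L=2]  = -1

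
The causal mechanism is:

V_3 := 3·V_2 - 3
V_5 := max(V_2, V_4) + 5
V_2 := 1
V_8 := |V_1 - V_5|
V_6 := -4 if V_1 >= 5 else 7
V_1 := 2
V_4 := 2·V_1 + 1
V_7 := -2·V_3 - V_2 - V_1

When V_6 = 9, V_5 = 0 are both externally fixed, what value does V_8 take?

2

Under do(V_6 = 9, V_5 = 0), each intervened variable's structural equation is replaced by its fixed value.
V_8 = |V_1 - V_5|  [with V_1=2, V_5=0]  = 2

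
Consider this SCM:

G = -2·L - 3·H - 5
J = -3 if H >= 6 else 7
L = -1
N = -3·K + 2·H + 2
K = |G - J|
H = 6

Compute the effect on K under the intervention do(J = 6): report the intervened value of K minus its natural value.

do(J=6) replaces the equation J = -3 if H >= 6 else 7 with the constant J = 6.
G = -2·L - 3·H - 5  [with L=-1, H=6]  = -21
K = |G - J|  [with G=-21, J=6]  = 27
Without intervention: J = -3 if H >= 6 else 7  [with H=6]  = -3; G = -2·L - 3·H - 5  [with L=-1, H=6]  = -21; K = |G - J|  [with G=-21, J=-3]  = 18.
Change = 27 − 18 = 9.

9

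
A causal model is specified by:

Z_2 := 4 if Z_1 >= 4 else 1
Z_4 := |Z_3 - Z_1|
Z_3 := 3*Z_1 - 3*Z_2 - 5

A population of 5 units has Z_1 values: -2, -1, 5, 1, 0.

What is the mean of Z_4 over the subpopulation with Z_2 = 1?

9

Observing Z_2=1 restricts to units where Z_2's equation naturally yields 1: Z_1 ∈ {-2, -1, 1, 0}. In that subpopulation Z_4 = 12, 10, 6, 8, mean 9.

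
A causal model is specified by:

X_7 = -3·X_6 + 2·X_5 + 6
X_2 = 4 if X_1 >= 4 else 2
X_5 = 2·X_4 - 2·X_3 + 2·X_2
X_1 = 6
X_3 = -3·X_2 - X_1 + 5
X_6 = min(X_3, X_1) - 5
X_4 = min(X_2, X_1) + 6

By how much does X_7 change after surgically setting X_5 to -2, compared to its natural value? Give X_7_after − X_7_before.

-112

Under do(X_5=-2), the mechanism X_5 = 2·X_4 - 2·X_3 + 2·X_2 is discarded; X_5 is fixed at -2.
X_2 = 4 if X_1 >= 4 else 2  [with X_1=6]  = 4
X_3 = -3·X_2 - X_1 + 5  [with X_2=4, X_1=6]  = -13
X_6 = min(X_3, X_1) - 5  [with X_3=-13, X_1=6]  = -18
X_7 = -3·X_6 + 2·X_5 + 6  [with X_6=-18, X_5=-2]  = 56
Without intervention: X_2 = 4 if X_1 >= 4 else 2  [with X_1=6]  = 4; X_3 = -3·X_2 - X_1 + 5  [with X_2=4, X_1=6]  = -13; X_4 = min(X_2, X_1) + 6  [with X_2=4, X_1=6]  = 10; X_5 = 2·X_4 - 2·X_3 + 2·X_2  [with X_4=10, X_3=-13, X_2=4]  = 54; X_6 = min(X_3, X_1) - 5  [with X_3=-13, X_1=6]  = -18; X_7 = -3·X_6 + 2·X_5 + 6  [with X_6=-18, X_5=54]  = 168.
Change = 56 − 168 = -112.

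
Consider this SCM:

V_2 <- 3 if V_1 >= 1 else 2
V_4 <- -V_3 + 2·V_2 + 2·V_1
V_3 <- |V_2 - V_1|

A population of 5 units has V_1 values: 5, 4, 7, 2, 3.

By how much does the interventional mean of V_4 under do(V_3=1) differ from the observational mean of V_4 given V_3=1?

2.4

do(V_3=1) breaks V_3's dependence on V_1. With V_3=1 fixed, V_4 across the units is 15, 13, 19, 9, 11, mean 13.4.
Conditioning on V_3=1 selects the 2 unit(s) with V_1 ∈ {4, 2}. Their V_4 values: 13, 9. Mean = 11.
Difference = 13.4 − 11 = 2.4.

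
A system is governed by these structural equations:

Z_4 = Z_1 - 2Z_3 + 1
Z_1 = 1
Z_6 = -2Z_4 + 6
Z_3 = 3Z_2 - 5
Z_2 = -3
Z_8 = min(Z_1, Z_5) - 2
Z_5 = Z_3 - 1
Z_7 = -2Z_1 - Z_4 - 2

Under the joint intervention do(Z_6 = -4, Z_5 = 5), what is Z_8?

Under do(Z_6 = -4, Z_5 = 5), each intervened variable's structural equation is replaced by its fixed value.
Z_8 = min(Z_1, Z_5) - 2  [with Z_1=1, Z_5=5]  = -1

-1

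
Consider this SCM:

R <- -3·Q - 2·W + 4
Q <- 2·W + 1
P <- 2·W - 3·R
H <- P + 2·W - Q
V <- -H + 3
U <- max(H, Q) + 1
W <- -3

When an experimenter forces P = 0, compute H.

-1

Intervening sets P = 0 and removes its equation (P <- 2·W - 3·R).
Q = 2·W + 1  [with W=-3]  = -5
H = P + 2·W - Q  [with P=0, W=-3, Q=-5]  = -1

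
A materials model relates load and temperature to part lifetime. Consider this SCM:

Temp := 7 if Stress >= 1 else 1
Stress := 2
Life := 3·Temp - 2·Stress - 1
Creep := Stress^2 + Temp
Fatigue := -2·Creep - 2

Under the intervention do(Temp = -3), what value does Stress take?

2

Under do(Temp=-3), the mechanism Temp := 7 if Stress >= 1 else 1 is discarded; Temp is fixed at -3.
Stress is not downstream of the intervention, so its value is determined by the original equations.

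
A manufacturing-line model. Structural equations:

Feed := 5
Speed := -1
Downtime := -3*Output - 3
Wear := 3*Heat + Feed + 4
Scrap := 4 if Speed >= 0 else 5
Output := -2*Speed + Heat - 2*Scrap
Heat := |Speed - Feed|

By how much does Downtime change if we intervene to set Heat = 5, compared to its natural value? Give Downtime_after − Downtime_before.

The intervention breaks the incoming arrows to Heat: Heat := |Speed - Feed| no longer applies, and Heat = 5.
Scrap = 4 if Speed >= 0 else 5  [with Speed=-1]  = 5
Output = -2*Speed + Heat - 2*Scrap  [with Speed=-1, Heat=5, Scrap=5]  = -3
Downtime = -3*Output - 3  [with Output=-3]  = 6
Without intervention: Heat = |Speed - Feed|  [with Speed=-1, Feed=5]  = 6; Scrap = 4 if Speed >= 0 else 5  [with Speed=-1]  = 5; Output = -2*Speed + Heat - 2*Scrap  [with Speed=-1, Heat=6, Scrap=5]  = -2; Downtime = -3*Output - 3  [with Output=-2]  = 3.
Change = 6 − 3 = 3.

3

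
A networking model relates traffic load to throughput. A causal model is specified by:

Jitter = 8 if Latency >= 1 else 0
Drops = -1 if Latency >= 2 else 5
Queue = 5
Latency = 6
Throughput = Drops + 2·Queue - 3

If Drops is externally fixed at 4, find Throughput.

do(Drops=4) replaces the equation Drops = -1 if Latency >= 2 else 5 with the constant Drops = 4.
Throughput = Drops + 2·Queue - 3  [with Drops=4, Queue=5]  = 11

11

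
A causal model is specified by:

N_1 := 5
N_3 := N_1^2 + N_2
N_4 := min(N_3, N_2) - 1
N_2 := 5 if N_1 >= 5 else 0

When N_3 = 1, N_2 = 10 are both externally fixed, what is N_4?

0

The joint intervention fixes N_3 = 1, N_2 = 10, removing each variable's own equation.
N_4 = min(N_3, N_2) - 1  [with N_3=1, N_2=10]  = 0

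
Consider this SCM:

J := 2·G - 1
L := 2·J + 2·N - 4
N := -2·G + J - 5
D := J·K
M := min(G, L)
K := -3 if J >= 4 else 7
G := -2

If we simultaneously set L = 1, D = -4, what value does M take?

Setting L = 1, D = -4 by intervention discards those variables' equations.
M = min(G, L)  [with G=-2, L=1]  = -2

-2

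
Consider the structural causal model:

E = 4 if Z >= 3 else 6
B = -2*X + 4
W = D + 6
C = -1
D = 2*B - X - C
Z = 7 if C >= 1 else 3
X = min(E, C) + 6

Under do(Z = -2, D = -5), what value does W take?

Setting Z = -2, D = -5 by intervention discards those variables' equations.
W = D + 6  [with D=-5]  = 1

1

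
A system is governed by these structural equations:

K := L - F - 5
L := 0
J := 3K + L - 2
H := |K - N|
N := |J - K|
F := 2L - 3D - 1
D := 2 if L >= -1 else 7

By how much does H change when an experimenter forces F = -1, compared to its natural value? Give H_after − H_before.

14

The intervention breaks the incoming arrows to F: F := 2L - 3D - 1 no longer applies, and F = -1.
K = L - F - 5  [with L=0, F=-1]  = -4
J = 3K + L - 2  [with K=-4, L=0]  = -14
N = |J - K|  [with J=-14, K=-4]  = 10
H = |K - N|  [with K=-4, N=10]  = 14
Without intervention: D = 2 if L >= -1 else 7  [with L=0]  = 2; F = 2L - 3D - 1  [with L=0, D=2]  = -7; K = L - F - 5  [with L=0, F=-7]  = 2; J = 3K + L - 2  [with K=2, L=0]  = 4; N = |J - K|  [with J=4, K=2]  = 2; H = |K - N|  [with K=2, N=2]  = 0.
Change = 14 − 0 = 14.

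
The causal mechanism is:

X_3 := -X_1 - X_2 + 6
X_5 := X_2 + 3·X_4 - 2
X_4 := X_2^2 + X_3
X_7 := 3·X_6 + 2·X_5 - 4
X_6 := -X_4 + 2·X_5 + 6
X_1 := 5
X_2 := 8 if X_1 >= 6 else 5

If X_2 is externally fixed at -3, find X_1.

5

Under do(X_2=-3), the mechanism X_2 := 8 if X_1 >= 6 else 5 is discarded; X_2 is fixed at -3.
X_1 is not downstream of the intervention, so its value is determined by the original equations.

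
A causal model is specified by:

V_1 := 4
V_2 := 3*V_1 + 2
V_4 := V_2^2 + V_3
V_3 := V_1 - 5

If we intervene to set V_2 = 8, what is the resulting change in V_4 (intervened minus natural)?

-132

Under do(V_2=8), the mechanism V_2 := 3*V_1 + 2 is discarded; V_2 is fixed at 8.
V_3 = V_1 - 5  [with V_1=4]  = -1
V_4 = V_2^2 + V_3  [with V_2=8, V_3=-1]  = 63
Without intervention: V_2 = 3*V_1 + 2  [with V_1=4]  = 14; V_3 = V_1 - 5  [with V_1=4]  = -1; V_4 = V_2^2 + V_3  [with V_2=14, V_3=-1]  = 195.
Change = 63 − 195 = -132.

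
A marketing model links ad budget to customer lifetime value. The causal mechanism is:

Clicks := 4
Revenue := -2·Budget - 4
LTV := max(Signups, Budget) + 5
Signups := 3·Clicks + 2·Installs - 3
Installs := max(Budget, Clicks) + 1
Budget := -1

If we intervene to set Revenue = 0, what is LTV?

The intervention breaks the incoming arrows to Revenue: Revenue := -2·Budget - 4 no longer applies, and Revenue = 0.
Since LTV is not a descendant of the intervened variable, it is unaffected.
Installs = max(Budget, Clicks) + 1  [with Budget=-1, Clicks=4]  = 5
Signups = 3·Clicks + 2·Installs - 3  [with Clicks=4, Installs=5]  = 19
LTV = max(Signups, Budget) + 5  [with Signups=19, Budget=-1]  = 24

24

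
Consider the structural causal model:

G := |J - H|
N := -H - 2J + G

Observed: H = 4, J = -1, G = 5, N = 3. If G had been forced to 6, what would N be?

The intervention breaks the incoming arrows to G: G := |J - H| no longer applies, and G = 6.
N = -H - 2J + G  [with H=4, J=-1, G=6]  = 4

4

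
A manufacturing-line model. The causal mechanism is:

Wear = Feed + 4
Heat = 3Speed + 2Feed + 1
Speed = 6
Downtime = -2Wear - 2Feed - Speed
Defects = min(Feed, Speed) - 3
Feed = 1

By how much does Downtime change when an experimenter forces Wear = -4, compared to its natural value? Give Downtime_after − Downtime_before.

18

Under do(Wear=-4), the mechanism Wear = Feed + 4 is discarded; Wear is fixed at -4.
Downtime = -2Wear - 2Feed - Speed  [with Wear=-4, Feed=1, Speed=6]  = 0
Without intervention: Wear = Feed + 4  [with Feed=1]  = 5; Downtime = -2Wear - 2Feed - Speed  [with Wear=5, Feed=1, Speed=6]  = -18.
Change = 0 − (-18) = 18.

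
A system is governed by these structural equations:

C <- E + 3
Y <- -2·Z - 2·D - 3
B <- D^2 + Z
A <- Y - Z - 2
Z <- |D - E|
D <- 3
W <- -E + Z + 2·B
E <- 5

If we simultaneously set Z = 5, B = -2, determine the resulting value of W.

The joint intervention fixes Z = 5, B = -2, removing each variable's own equation.
W = -E + Z + 2·B  [with E=5, Z=5, B=-2]  = -4

-4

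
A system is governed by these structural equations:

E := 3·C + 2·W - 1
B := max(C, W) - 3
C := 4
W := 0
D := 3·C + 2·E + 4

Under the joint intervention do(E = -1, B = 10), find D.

The joint intervention fixes E = -1, B = 10, removing each variable's own equation.
D = 3·C + 2·E + 4  [with C=4, E=-1]  = 14

14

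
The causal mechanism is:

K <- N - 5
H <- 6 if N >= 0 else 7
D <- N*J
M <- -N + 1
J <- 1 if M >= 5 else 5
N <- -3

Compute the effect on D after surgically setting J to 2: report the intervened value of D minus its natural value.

9

The intervention breaks the incoming arrows to J: J <- 1 if M >= 5 else 5 no longer applies, and J = 2.
D = N*J  [with N=-3, J=2]  = -6
Without intervention: M = -N + 1  [with N=-3]  = 4; J = 1 if M >= 5 else 5  [with M=4]  = 5; D = N*J  [with N=-3, J=5]  = -15.
Change = -6 − (-15) = 9.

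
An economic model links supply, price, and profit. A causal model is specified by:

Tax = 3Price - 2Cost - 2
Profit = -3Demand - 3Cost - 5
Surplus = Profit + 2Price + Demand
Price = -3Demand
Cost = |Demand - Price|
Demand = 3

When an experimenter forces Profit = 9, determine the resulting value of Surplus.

-6

The intervention breaks the incoming arrows to Profit: Profit = -3Demand - 3Cost - 5 no longer applies, and Profit = 9.
Price = -3Demand  [with Demand=3]  = -9
Surplus = Profit + 2Price + Demand  [with Profit=9, Price=-9, Demand=3]  = -6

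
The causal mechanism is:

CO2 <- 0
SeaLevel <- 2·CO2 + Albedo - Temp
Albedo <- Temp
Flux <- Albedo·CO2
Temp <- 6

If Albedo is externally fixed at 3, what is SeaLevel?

-3

The intervention breaks the incoming arrows to Albedo: Albedo <- Temp no longer applies, and Albedo = 3.
SeaLevel = 2·CO2 + Albedo - Temp  [with CO2=0, Albedo=3, Temp=6]  = -3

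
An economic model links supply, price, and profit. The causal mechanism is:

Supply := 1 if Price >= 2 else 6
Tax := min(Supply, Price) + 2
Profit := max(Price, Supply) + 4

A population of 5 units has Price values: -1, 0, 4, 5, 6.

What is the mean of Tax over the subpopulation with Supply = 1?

E[Tax|Supply=1] averages over only the 3 units with Supply=1 (Price = 4, 5, 6): Tax = 3, 3, 3, mean 3.

3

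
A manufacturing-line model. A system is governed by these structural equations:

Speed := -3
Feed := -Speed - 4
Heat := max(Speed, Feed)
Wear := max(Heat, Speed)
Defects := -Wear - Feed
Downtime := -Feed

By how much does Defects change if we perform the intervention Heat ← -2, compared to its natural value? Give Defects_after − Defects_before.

do(Heat=-2) replaces the equation Heat := max(Speed, Feed) with the constant Heat = -2.
Feed = -Speed - 4  [with Speed=-3]  = -1
Wear = max(Heat, Speed)  [with Heat=-2, Speed=-3]  = -2
Defects = -Wear - Feed  [with Wear=-2, Feed=-1]  = 3
Without intervention: Feed = -Speed - 4  [with Speed=-3]  = -1; Heat = max(Speed, Feed)  [with Speed=-3, Feed=-1]  = -1; Wear = max(Heat, Speed)  [with Heat=-1, Speed=-3]  = -1; Defects = -Wear - Feed  [with Wear=-1, Feed=-1]  = 2.
Change = 3 − 2 = 1.

1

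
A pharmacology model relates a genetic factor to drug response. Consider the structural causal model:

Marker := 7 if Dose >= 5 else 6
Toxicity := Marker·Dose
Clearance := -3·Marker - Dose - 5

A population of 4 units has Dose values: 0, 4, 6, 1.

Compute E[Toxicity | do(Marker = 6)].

Under do(Marker=6), Marker's equation is replaced by Marker=6 for every unit. Per-unit Toxicity: 0, 24, 36, 6. Mean = 16.5.

16.5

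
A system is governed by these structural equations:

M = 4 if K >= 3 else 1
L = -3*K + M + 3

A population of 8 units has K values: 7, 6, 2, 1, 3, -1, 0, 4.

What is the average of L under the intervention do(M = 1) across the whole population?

-4.25

Every unit gets M=1 under the intervention. L values become -17, -14, -2, 1, -5, 7, 4, -8; E[L|do(M=1)] = -4.25.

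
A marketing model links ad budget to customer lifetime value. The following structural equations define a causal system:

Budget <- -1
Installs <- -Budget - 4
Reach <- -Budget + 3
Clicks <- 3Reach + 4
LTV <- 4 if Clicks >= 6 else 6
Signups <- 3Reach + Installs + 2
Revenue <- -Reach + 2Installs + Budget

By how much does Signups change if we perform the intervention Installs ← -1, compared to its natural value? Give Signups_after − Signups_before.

2

Intervening sets Installs = -1 and removes its equation (Installs <- -Budget - 4).
Reach = -Budget + 3  [with Budget=-1]  = 4
Signups = 3Reach + Installs + 2  [with Reach=4, Installs=-1]  = 13
Without intervention: Reach = -Budget + 3  [with Budget=-1]  = 4; Installs = -Budget - 4  [with Budget=-1]  = -3; Signups = 3Reach + Installs + 2  [with Reach=4, Installs=-3]  = 11.
Change = 13 − 11 = 2.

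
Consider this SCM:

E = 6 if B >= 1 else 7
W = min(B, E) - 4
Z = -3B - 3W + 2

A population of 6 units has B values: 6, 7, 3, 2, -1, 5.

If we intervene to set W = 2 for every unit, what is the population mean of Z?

do(W=2) breaks W's dependence on B. With W=2 fixed, Z across the units is -22, -25, -13, -10, -1, -19, mean -15.

-15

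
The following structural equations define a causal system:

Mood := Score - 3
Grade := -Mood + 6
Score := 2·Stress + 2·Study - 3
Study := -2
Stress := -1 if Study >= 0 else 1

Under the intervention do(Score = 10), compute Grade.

-1

do(Score=10) replaces the equation Score := 2·Stress + 2·Study - 3 with the constant Score = 10.
Mood = Score - 3  [with Score=10]  = 7
Grade = -Mood + 6  [with Mood=7]  = -1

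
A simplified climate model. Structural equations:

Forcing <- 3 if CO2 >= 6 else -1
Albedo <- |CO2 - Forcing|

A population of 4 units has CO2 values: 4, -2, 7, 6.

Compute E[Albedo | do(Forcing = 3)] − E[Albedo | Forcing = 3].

Under do(Forcing=3), Forcing's equation is replaced by Forcing=3 for every unit. Per-unit Albedo: 1, 5, 4, 3. Mean = 3.25.
Observing Forcing=3 restricts to units where Forcing's equation naturally yields 3: CO2 ∈ {7, 6}. In that subpopulation Albedo = 4, 3, mean 3.5.
Difference = 3.25 − 3.5 = -0.25.

-0.25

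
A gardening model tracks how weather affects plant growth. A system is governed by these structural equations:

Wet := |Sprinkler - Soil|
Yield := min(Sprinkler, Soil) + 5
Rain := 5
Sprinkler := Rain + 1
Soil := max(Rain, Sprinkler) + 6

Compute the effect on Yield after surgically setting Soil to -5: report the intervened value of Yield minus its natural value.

do(Soil=-5) replaces the equation Soil := max(Rain, Sprinkler) + 6 with the constant Soil = -5.
Sprinkler = Rain + 1  [with Rain=5]  = 6
Yield = min(Sprinkler, Soil) + 5  [with Sprinkler=6, Soil=-5]  = 0
Without intervention: Sprinkler = Rain + 1  [with Rain=5]  = 6; Soil = max(Rain, Sprinkler) + 6  [with Rain=5, Sprinkler=6]  = 12; Yield = min(Sprinkler, Soil) + 5  [with Sprinkler=6, Soil=12]  = 11.
Change = 0 − 11 = -11.

-11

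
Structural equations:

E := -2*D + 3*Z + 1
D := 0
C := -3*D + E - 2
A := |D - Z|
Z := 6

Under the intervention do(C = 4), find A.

6

do(C=4) replaces the equation C := -3*D + E - 2 with the constant C = 4.
A is not downstream of the intervention, so its value is determined by the original equations.
A = |D - Z|  [with D=0, Z=6]  = 6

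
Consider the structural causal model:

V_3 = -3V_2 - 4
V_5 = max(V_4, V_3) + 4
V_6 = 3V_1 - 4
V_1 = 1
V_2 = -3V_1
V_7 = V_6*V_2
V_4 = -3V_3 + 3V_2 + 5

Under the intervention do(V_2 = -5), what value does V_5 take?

15

do(V_2=-5) replaces the equation V_2 = -3V_1 with the constant V_2 = -5.
V_3 = -3V_2 - 4  [with V_2=-5]  = 11
V_4 = -3V_3 + 3V_2 + 5  [with V_3=11, V_2=-5]  = -43
V_5 = max(V_4, V_3) + 4  [with V_4=-43, V_3=11]  = 15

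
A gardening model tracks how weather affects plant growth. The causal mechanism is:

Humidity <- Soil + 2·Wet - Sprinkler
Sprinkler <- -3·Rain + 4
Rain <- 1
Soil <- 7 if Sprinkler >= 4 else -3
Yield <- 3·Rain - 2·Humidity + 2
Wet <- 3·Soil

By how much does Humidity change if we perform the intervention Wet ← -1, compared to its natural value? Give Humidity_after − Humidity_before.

Intervening sets Wet = -1 and removes its equation (Wet <- 3·Soil).
Sprinkler = -3·Rain + 4  [with Rain=1]  = 1
Soil = 7 if Sprinkler >= 4 else -3  [with Sprinkler=1]  = -3
Humidity = Soil + 2·Wet - Sprinkler  [with Soil=-3, Wet=-1, Sprinkler=1]  = -6
Without intervention: Sprinkler = -3·Rain + 4  [with Rain=1]  = 1; Soil = 7 if Sprinkler >= 4 else -3  [with Sprinkler=1]  = -3; Wet = 3·Soil  [with Soil=-3]  = -9; Humidity = Soil + 2·Wet - Sprinkler  [with Soil=-3, Wet=-9, Sprinkler=1]  = -22.
Change = -6 − (-22) = 16.

16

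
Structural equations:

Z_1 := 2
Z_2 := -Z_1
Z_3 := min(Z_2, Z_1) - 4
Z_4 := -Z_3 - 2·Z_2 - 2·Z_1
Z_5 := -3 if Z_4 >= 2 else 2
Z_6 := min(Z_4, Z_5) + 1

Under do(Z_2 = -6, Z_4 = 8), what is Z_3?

-10

The joint intervention fixes Z_2 = -6, Z_4 = 8, removing each variable's own equation.
Z_3 = min(Z_2, Z_1) - 4  [with Z_2=-6, Z_1=2]  = -10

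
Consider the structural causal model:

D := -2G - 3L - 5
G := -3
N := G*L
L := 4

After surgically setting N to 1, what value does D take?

Under do(N=1), the mechanism N := G*L is discarded; N is fixed at 1.
Since D is not a descendant of the intervened variable, it is unaffected.
D = -2G - 3L - 5  [with G=-3, L=4]  = -11

-11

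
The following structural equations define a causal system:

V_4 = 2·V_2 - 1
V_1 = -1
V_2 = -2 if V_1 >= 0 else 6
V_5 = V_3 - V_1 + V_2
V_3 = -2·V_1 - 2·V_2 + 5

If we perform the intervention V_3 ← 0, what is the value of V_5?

do(V_3=0) replaces the equation V_3 = -2·V_1 - 2·V_2 + 5 with the constant V_3 = 0.
V_2 = -2 if V_1 >= 0 else 6  [with V_1=-1]  = 6
V_5 = V_3 - V_1 + V_2  [with V_3=0, V_1=-1, V_2=6]  = 7

7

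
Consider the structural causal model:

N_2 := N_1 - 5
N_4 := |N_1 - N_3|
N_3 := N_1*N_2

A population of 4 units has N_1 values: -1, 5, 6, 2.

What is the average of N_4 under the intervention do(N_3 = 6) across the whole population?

The intervention sets N_3=6 in all 4 units regardless of N_1. Recomputing N_4 per unit gives 7, 1, 0, 4; average 3.

3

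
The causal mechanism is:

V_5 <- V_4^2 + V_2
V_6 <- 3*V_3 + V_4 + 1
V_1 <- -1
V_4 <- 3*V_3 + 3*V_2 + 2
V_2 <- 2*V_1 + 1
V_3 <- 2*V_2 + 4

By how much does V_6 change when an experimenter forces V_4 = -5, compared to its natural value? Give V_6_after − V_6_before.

-10

Under do(V_4=-5), the mechanism V_4 <- 3*V_3 + 3*V_2 + 2 is discarded; V_4 is fixed at -5.
V_2 = 2*V_1 + 1  [with V_1=-1]  = -1
V_3 = 2*V_2 + 4  [with V_2=-1]  = 2
V_6 = 3*V_3 + V_4 + 1  [with V_3=2, V_4=-5]  = 2
Without intervention: V_2 = 2*V_1 + 1  [with V_1=-1]  = -1; V_3 = 2*V_2 + 4  [with V_2=-1]  = 2; V_4 = 3*V_3 + 3*V_2 + 2  [with V_3=2, V_2=-1]  = 5; V_6 = 3*V_3 + V_4 + 1  [with V_3=2, V_4=5]  = 12.
Change = 2 − 12 = -10.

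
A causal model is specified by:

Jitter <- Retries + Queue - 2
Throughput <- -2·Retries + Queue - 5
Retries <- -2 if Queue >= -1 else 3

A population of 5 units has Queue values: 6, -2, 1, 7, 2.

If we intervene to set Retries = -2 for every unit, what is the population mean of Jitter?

-1.2

do(Retries=-2) breaks Retries's dependence on Queue. With Retries=-2 fixed, Jitter across the units is 2, -6, -3, 3, -2, mean -1.2.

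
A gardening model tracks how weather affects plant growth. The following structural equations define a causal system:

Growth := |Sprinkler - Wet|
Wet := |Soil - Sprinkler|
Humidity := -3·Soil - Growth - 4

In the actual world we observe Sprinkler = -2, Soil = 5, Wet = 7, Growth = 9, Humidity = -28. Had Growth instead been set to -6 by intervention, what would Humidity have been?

Intervening sets Growth = -6 and removes its equation (Growth := |Sprinkler - Wet|).
Humidity = -3·Soil - Growth - 4  [with Soil=5, Growth=-6]  = -13

-13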